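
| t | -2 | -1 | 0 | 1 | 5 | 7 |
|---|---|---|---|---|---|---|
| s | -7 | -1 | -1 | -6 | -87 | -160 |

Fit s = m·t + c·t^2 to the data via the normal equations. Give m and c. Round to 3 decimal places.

Setting ∂/∂m … = 0 gives: 80·m + 460·c = -1546;  460·m + 3044·c = -10050.
Determinant 80·3044 − 460² = 31920.
m = ((-1546)·3044 − 460·(-10050))/31920 = -5189/1995; c = (80·(-10050) − 460·(-1546))/31920 = -2321/798.

m = -2.601, c = -2.909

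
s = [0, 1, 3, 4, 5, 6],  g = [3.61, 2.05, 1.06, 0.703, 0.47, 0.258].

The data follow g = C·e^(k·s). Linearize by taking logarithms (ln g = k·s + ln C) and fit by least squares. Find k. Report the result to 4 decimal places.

Let Y = ln g. Fitting Y = k·s + ln C by least squares:
Σs = 19.0000, Σ(s)² = 87.0000, Σln g = -0.4024, Σs·ln g = -12.4208.
Normal system: [[87.0000, 19.0000]; [19.0000, 6]]·[k, ln C]ᵀ = [-12.4208, -0.4024]ᵀ.
Solving (det = 161.0000): k = -0.41540, ln C = 1.24837.

k = -0.4154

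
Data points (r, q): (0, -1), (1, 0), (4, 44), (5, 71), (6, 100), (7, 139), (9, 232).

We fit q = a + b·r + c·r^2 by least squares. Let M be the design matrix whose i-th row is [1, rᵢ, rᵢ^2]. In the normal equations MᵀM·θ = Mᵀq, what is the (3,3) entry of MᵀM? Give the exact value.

11140

Row 3 ↔ basis r^2, column 3 ↔ basis r^2, so (MᵀM)_{3,3} = Σᵢ (r^2)·(r^2) = (0)·(0) + (1)·(1) + (16)·(16) + (25)·(25) + (36)·(36) + (49)·(49) + (81)·(81) = 11140.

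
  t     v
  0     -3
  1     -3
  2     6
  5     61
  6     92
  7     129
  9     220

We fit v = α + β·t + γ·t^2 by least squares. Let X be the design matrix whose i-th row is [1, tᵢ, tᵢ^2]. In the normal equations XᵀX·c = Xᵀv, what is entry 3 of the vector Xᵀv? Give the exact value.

28999

Entry 3 ↔ basis t^2, so (Xᵀv)_{3} = Σᵢ (t^2)·vᵢ = (0)·(-3) + (1)·(-3) + (4)·(6) + (25)·(61) + (36)·(92) + (49)·(129) + (81)·(220) = 28999.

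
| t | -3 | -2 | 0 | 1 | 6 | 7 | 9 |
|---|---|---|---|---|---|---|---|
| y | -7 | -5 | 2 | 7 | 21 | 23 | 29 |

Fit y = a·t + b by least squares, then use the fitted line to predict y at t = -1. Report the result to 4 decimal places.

Forming MᵀM = [[180, 18]; [18, 7]] and Mᵀy = [586, 70]ᵀ gives MᵀM·[a, b]ᵀ = Mᵀy.
Eliminating b: 7·(row 1) − 18·(row 2) gives 936·a = 7·586 − 18·70 = 2842, so a = 1421/468.
Then b = (70 − 18·(1421/468))/7 = 57/26.
At t = -1: ŷ = (1421/468)·(-1) + (57/26)·(1) = -395/468.

ŷ = -0.8440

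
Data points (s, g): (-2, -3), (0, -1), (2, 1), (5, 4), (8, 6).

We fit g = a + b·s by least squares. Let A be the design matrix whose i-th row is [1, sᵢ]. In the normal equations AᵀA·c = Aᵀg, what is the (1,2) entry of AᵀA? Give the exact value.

Row 1 ↔ basis 1, column 2 ↔ basis s, so (AᵀA)_{1,2} = Σᵢ s = (1)·(-2) + (1)·(0) + (1)·(2) + (1)·(5) + (1)·(8) = 13.

13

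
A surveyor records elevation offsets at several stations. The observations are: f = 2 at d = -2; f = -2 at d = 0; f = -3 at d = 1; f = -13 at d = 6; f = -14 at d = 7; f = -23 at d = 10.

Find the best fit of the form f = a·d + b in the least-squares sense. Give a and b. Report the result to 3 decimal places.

a = -2.000, b = -1.500

Normal-equation sums: Σd·d = 190, Σd = 22, Σ1 = 6.
Moment sums: Σd·f = -413, Σf = -53.
Normal equations: [[190, 22]; [22, 6]]·[a, b]ᵀ = [-413, -53]ᵀ.
Δ = 190·6 − 22² = 656.
a = ((-413)·6 − 22·(-53))/656 = -2; b = (190·(-53) − 22·(-413))/656 = -3/2.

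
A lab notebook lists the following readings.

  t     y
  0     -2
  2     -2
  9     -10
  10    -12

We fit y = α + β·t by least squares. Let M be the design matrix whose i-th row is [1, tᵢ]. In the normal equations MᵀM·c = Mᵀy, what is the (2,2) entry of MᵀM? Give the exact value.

Row 2 ↔ basis t, column 2 ↔ basis t, so (MᵀM)_{2,2} = Σᵢ (t)·(t) = (0)·(0) + (2)·(2) + (9)·(9) + (10)·(10) = 185.

185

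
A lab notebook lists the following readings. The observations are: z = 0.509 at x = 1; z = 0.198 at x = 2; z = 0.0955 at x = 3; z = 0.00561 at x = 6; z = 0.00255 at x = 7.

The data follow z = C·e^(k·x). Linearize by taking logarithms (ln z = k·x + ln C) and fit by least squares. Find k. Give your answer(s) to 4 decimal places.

k = -0.8891

Let Y = ln z. Fitting Y = k·x + ln C by least squares:
Over the data: Σx = 19.0000, Σ(x)² = 99.0000, Σln z = -15.7983, Σx·ln z = -83.8610.
Normal system: [[99.0000, 19.0000]; [19.0000, 5]]·[k, ln C]ᵀ = [-83.8610, -15.7983]ᵀ.
Δ = 99.0000·5 − (19.0000)² = 134.0000; k = (-83.8610·5 − 19.0000·-15.7983)/134.0000 = -0.88909, ln C = (99.0000·-15.7983 − 19.0000·-83.8610)/134.0000 = 0.21887.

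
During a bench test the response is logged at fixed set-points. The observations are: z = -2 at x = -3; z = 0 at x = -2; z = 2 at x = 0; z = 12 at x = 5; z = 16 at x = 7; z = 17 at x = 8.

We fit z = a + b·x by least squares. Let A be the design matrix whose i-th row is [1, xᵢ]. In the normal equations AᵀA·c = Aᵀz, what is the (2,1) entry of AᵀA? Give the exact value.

15

Row 2 ↔ basis x, column 1 ↔ basis 1, so (AᵀA)_{2,1} = Σᵢ x = (-3)·(1) + (-2)·(1) + (0)·(1) + (5)·(1) + (7)·(1) + (8)·(1) = 15.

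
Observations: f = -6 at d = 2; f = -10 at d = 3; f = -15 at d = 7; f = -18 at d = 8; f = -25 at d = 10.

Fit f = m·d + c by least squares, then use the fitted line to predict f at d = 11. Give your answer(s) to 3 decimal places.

With design matrix X, XᵀX = [[226, 30]; [30, 5]] and Xᵀf = [-541, -74]ᵀ.
det = 226·5 − 30² = 230.
m = ((-541)·5 − 30·(-74))/230 = -97/46; c = (226·(-74) − 30·(-541))/230 = -247/115.
At d = 11: f̂ = (-97/46)·(11) + (-247/115)·(1) = -5829/230.

f̂ = -25.343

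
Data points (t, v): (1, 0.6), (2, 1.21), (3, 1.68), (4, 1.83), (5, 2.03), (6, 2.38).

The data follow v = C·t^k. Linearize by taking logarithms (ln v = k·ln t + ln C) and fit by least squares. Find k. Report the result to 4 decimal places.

k = 0.7403

Taking logs, ln v = k·ln t + ln C, so regress ln v on ln t.
Over the data: Σln t = 6.5793, Σ(ln t)² = 9.4099, Σln v = 2.3780, Σln t·ln v = 4.2330.
Normal system: [[9.4099, 6.5793]; [6.5793, 6]]·[k, ln C]ᵀ = [4.2330, 2.3780]ᵀ.
Solving (det = 13.1729): k = 0.74034, ln C = -0.41547.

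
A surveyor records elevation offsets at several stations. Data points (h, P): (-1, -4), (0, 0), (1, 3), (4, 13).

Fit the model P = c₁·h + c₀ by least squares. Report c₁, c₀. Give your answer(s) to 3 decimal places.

The normal system MᵀM·[c₁, c₀]ᵀ = MᵀP is [[18, 4]; [4, 4]]·[c₁, c₀]ᵀ = [59, 12]ᵀ.
Eliminating c₀: 4·(row 1) − 4·(row 2) gives 56·c₁ = 4·59 − 4·12 = 188, so c₁ = 47/14.
Then c₀ = (12 − 4·(47/14))/4 = -5/14.

c₁ = 3.357, c₀ = -0.357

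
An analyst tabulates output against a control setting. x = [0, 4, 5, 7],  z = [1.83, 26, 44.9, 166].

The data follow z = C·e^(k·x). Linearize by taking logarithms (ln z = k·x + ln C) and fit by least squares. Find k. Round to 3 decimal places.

k = 0.643

With ln zᵢ as the transformed response and xᵢ as the regressor:
Over the data: Σx = 16.0000, Σ(x)² = 90.0000, Σln z = 12.7788, Σx·ln z = 67.8385.
Normal system: [[90.0000, 16.0000]; [16.0000, 4]]·[k, ln C]ᵀ = [67.8385, 12.7788]ᵀ.
Δ = 90.0000·4 − (16.0000)² = 104.0000; k = (67.8385·4 − 16.0000·12.7788)/104.0000 = 0.64320, ln C = (90.0000·12.7788 − 16.0000·67.8385)/104.0000 = 0.62192.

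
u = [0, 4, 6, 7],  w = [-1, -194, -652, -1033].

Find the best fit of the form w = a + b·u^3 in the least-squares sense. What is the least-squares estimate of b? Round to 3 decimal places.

The normal equations are: 4·a + 623·b = -1880;  623·a + 168401·b = -507567.
det = 4·168401 − 623² = 285475.
a = ((-1880)·168401 − 623·(-507567))/285475 = -19981/15025; b = (4·(-507567) − 623·(-1880))/285475 = -45212/15025.

b = -3.009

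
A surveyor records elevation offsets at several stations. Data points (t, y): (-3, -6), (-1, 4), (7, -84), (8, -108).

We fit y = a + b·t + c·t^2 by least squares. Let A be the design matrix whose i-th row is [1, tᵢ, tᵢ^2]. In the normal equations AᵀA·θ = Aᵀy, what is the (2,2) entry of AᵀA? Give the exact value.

Row 2 ↔ basis t, column 2 ↔ basis t, so (AᵀA)_{2,2} = Σᵢ (t)·(t) = (-3)·(-3) + (-1)·(-1) + (7)·(7) + (8)·(8) = 123.

123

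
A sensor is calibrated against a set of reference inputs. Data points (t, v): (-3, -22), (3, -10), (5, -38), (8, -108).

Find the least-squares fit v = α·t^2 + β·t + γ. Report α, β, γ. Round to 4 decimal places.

α = -1.9560, β = 1.9501, γ = 1.4849

AᵀA·[α, β, γ]ᵀ = Aᵀv reads: 4883·α + 637·β + 107·γ = -8150;  637·α + 107·β + 13·γ = -1018;  107·α + 13·β + 4·γ = -178.
Solving the 3×3 system (Gaussian elimination) gives α = -15380/7863, β = 15334/7863, γ = 3892/2621.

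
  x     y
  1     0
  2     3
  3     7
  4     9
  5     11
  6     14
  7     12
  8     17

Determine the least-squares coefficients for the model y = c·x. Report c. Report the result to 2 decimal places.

From the data, Σx·x = 204.
Moment sums: Σx·y = 422.
So AᵀA·[c]ᵀ = Aᵀy: [[204]]·[c]ᵀ = [422]ᵀ.
Hence c = 422 / 204 ≈ 2.06863.

c = 2.07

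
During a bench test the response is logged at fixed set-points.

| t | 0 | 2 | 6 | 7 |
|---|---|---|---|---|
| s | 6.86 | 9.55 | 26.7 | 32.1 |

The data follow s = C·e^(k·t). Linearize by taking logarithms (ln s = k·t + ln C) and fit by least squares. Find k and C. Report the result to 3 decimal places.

k = 0.229, C = 6.526

Linearized form: ln s = k·t + ln C. From the 4 transformed points,
AᵀA = [[89.0000, 15.0000]; [15.0000, 4]], rhs = [48.5031, 10.9358]ᵀ  (here Σt = 15.0000, Σ(t)² = 89.0000, Σln s = 10.9358, Σt·ln s = 48.5031).
Solving (det = 131.0000): k = 0.22882, ln C = 1.87586, so C = exp(1.87586) = 6.52642.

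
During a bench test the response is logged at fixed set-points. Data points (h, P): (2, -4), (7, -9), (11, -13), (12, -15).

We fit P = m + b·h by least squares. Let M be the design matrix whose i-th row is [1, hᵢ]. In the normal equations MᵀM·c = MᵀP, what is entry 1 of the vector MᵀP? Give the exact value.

Entry 1 ↔ basis 1, so (MᵀP)_{1} = Σᵢ Pᵢ = (1)·(-4) + (1)·(-9) + (1)·(-13) + (1)·(-15) = -41.

-41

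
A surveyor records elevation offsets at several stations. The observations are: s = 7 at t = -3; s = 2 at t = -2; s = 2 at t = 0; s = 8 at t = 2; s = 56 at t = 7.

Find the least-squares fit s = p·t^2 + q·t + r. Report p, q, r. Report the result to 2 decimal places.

The normal equations are: 2514·p + 316·q + 66·r = 2847;  316·p + 66·q + 4·r = 383;  66·p + 4·q + 5·r = 75.
(Σt^2·t^2 = 2514, Σt^2·t = 316, Σt^2 = 66, Σt·t = 66, Σt = 4, Σ1 = 5, Σt^2·s = 2847, Σt·s = 383, Σs = 75.)
Inverting the 3×3 Gram matrix, [p, q, r]ᵀ = [79015/84734, 104655/84734, 72144/42367]ᵀ.

p = 0.93, q = 1.24, r = 1.70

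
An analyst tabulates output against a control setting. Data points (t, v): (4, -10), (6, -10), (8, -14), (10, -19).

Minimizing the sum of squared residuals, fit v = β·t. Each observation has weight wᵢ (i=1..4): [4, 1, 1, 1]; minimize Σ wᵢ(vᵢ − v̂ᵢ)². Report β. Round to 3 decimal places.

β = -1.977

Entries of MᵀWM: Σwᵢ·t·t = 264.
Right-hand side: Σwᵢ·t·v = -522.
MᵀWM·[β]ᵀ = MᵀWv becomes [[264]]·[β]ᵀ = [-522]ᵀ.
β = (-522)/264 = -1.97727.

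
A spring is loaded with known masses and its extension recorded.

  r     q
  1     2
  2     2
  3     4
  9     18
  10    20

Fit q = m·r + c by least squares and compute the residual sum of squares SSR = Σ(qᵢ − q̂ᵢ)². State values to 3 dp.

The normal system XᵀX·[m, c]ᵀ = Xᵀq is [[195, 25]; [25, 5]]·[m, c]ᵀ = [380, 46]ᵀ.
Eliminating c: 5·(row 1) − 25·(row 2) gives 350·m = 5·380 − 25·46 = 750, so m = 15/7.
Then c = (46 − 25·(15/7))/5 = -53/35.
Residuals: 48/35, -27/35, -32/35, 8/35, 3/35; SSR = 118/35.

SSR = 3.371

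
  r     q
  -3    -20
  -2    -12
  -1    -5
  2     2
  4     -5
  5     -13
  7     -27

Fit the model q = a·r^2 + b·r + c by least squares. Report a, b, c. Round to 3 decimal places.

a = -0.986, b = 3.094, c = -1.523

Sums needed: Σr^2·r^2 = 3396, Σr^2·r = 504, Σr^2 = 108, Σr·r = 108, Σr = 12, Σ1 = 7.
And Σr^2·q = -1953, Σr·q = -181, Σq = -80.
So XᵀX·[a, b, c]ᵀ = Xᵀq: [[3396, 504, 108]; [504, 108, 12]; [108, 12, 7]]·[a, b, c]ᵀ = [-1953, -181, -80]ᵀ.
Inverting the 3×3 Gram matrix, [a, b, c]ᵀ = [-9499/9636, 89429/28908, -3668/2409]ᵀ.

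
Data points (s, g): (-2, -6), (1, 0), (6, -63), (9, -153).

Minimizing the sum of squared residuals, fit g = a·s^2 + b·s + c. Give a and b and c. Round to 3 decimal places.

Normal-equation sums: Σs^2·s^2 = 7874, Σs^2·s = 938, Σs^2 = 122, Σs·s = 122, Σs = 14, Σ1 = 4.
Moment sums: Σs^2·g = -14685, Σs·g = -1743, Σg = -222.
Solving the 3×3 system (Gaussian elimination) gives a = -2, b = 56/73, c = 411/146.

a = -2.000, b = 0.767, c = 2.815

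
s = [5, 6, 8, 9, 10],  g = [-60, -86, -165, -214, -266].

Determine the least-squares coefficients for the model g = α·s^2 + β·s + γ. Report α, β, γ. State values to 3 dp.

Sums needed: Σs^2·s^2 = 22578, Σs^2·s = 2582, Σs^2 = 306, Σs·s = 306, Σs = 38, Σ1 = 5.
For Xᵀg: Σs^2·g = -59090, Σs·g = -6722, Σg = -791.
So XᵀX·[α, β, γ]ᵀ = Xᵀg: [[22578, 2582, 306]; [2582, 306, 38]; [306, 38, 5]]·[α, β, γ]ᵀ = [-59090, -6722, -791]ᵀ.
Row-reducing yields α = -977/308, β = 1843/308, γ = -105/11.

α = -3.172, β = 5.984, γ = -9.545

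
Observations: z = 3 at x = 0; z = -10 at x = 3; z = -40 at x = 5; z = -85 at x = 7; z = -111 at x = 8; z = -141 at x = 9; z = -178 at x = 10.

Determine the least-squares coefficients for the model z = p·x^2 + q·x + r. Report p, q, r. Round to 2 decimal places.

p = -1.89, q = 0.84, r = 3.38

Sums needed: Σx^2·x^2 = 23764, Σx^2·x = 2736, Σx^2 = 328, Σx·x = 328, Σx = 42, Σ1 = 7.
Right-hand side: Σx^2·z = -41580, Σx·z = -4762, Σz = -562.
Inverting the 3×3 Gram matrix, [p, q, r]ᵀ = [-39899/21081, 11753/14054, 71273/21081]ᵀ.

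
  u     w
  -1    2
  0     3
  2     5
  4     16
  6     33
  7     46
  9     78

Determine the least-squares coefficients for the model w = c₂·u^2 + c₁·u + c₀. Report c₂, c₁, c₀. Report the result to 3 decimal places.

Entries of AᵀA: Σu^2·u^2 = 10531, Σu^2·u = 1359, Σu^2 = 187, Σu·u = 187, Σu = 27, Σ1 = 7.
For Aᵀw: Σu^2·w = 10038, Σu·w = 1294, Σw = 183.
Normal equations: [[10531, 1359, 187]; [1359, 187, 27]; [187, 27, 7]]·[c₂, c₁, c₀]ᵀ = [10038, 1294, 183]ᵀ.
Row-reducing yields c₂ = 30093/30316, c₁ = -16421/30316, c₀ = 12993/7579.

c₂ = 0.993, c₁ = -0.542, c₀ = 1.714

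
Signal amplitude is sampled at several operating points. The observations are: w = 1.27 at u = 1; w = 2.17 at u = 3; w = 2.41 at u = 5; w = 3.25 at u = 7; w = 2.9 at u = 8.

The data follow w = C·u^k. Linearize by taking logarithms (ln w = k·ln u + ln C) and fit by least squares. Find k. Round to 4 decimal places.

Linearized form: ln w = k·ln u + ln C. From the 5 transformed points,
AᵀA = [[11.9079, 6.7334]; [6.7334, 5]], rhs = [6.7744, 4.1367]ᵀ  (here Σln u = 6.7334, Σ(ln u)² = 11.9079, Σln w = 4.1367, Σln u·ln w = 6.7744).
Solving (det = 14.2007): k = 0.42376, ln C = 0.25668.

k = 0.4238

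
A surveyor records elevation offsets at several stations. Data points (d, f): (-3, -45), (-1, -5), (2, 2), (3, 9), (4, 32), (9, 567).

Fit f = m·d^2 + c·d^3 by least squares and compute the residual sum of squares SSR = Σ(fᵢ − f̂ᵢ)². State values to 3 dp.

From the data, Σd^2·d^2 = 6996, Σd^2·d^3 = 60104, Σd^3·d^3 = 537060.
Right-hand side: Σd^2·f = 46118, Σd^3·f = 416870.
So AᵀA·[m, c]ᵀ = Aᵀf: [[6996, 60104]; [60104, 537060]]·[m, c]ᵀ = [46118, 416870]ᵀ.
Determinant 6996·537060 − 60104² = 144780944.
m = (46118·537060 − 60104·416870)/144780944 = -5132525/2585374; c = (6996·416870 − 60104·46118)/144780944 = 234653/235034.
Residuals: -228582/1292687, -2606581/1292687, 2525692/1292687, -115425/1292687, -171672/1292687, -20412/1292687; SSR = 10264546/1292687.

SSR = 7.940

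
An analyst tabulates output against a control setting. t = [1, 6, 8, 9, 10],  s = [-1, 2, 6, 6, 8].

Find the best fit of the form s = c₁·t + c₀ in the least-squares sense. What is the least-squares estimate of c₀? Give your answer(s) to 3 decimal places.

Entries of MᵀM: Σt·t = 282, Σt = 34, Σ1 = 5.
For Mᵀs: Σt·s = 193, Σs = 21.
det = 282·5 − 34² = 254.
c₁ = (193·5 − 34·21)/254 = 251/254; c₀ = (282·21 − 34·193)/254 = -320/127.

c₀ = -2.520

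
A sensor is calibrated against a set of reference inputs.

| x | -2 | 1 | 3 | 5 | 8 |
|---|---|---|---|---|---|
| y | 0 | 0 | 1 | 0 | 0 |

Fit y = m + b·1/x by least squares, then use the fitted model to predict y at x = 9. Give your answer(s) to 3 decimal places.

ŷ = 0.189

MᵀM·[m, b]ᵀ = Mᵀy reads: 5·m + (139/120)·b = 1;  (139/120)·m + (20401/14400)·b = 1/3.
Determinant 5·(20401/14400) − (139/120)² = 20671/3600.
m = (1·(20401/14400) − (139/120)·(1/3))/(20671/3600) = 14841/82684; b = (5·(1/3) − (139/120)·1)/(20671/3600) = 1830/20671.
At x = 9: ŷ = (14841/82684)·(1) + (1830/20671)·(1/9) = 6709/35436.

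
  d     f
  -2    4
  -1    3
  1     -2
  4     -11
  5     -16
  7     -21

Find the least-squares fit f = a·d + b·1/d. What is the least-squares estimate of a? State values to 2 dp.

a = -3.01

Sums needed: Σd·d = 96, Σd·1/d = 6, Σ1/d·1/d = 46509/19600.
For Xᵀf: Σd·f = -284, Σ1/d·f = -319/20.
Normal equations: [[96, 6]; [6, 46509/19600]]·[a, b]ᵀ = [-284, -319/20]ᵀ.
Eliminating b: (46509/19600)·(row 1) − 6·(row 2) gives (234954/1225)·a = (46509/19600)·(-284) − 6·(-319/20) = -2833209/4900, so a = -314801/104424.
Then b = ((-319/20) − 6·(-314801/104424))/(46509/19600) = 3920/4351.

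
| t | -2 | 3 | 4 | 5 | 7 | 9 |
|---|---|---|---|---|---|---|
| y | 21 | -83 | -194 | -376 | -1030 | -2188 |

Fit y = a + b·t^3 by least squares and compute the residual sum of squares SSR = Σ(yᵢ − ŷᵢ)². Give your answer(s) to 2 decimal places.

SSR = 1.81

Entries of AᵀA: Σ1 = 6, Σt^3 = 1280, Σt^3·t^3 = 669604.
Right-hand side: Σy = -3850, Σt^3·y = -2010167.
Δ = 6·669604 − 1280² = 2379224.
a = ((-3850)·669604 − 1280·(-2010167))/2379224 = -620205/297403; b = (6·(-2010167) − 1280·(-3850))/2379224 = -3566501/1189612.
Residuals: -267334/297403, 38551/1189612, -11961/297403, 999333/1189612, 490303/1189612, -411007/1189612; SSR = 2147965/1189612.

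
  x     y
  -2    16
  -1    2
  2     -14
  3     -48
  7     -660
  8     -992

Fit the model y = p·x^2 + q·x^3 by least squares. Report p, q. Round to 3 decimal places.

p = 0.541, q = -2.004

Setting ∂/∂p … = 0 gives: 6611·p + 49817·q = -96250;  49817·p + 380651·q = -735822.
det = 6611·380651 − 49817² = 34750272.
p = ((-96250)·380651 − 49817·(-735822))/34750272 = 587057/1085946; q = (6611·(-735822) − 49817·(-96250))/34750272 = -2176031/1085946.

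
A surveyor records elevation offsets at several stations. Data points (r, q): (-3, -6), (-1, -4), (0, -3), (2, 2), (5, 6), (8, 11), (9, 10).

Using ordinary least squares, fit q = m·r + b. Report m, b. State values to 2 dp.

m = 1.48, b = -1.95

Setting ∂/∂m … = 0 gives: 184·m + 20·b = 234;  20·m + 7·b = 16.
(Σr·r = 184, Σr = 20, Σ1 = 7, Σr·q = 234, Σq = 16.)
det = 184·7 − 20² = 888.
m = (234·7 − 20·16)/888 = 659/444; b = (184·16 − 20·234)/888 = -217/111.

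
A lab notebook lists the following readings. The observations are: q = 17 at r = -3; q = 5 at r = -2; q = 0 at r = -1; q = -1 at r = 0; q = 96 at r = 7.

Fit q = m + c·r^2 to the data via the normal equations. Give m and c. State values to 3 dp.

m = -1.744, c = 1.996

Entries of MᵀM: Σ1 = 5, Σr^2 = 63, Σr^2·r^2 = 2499.
Right-hand side: Σq = 117, Σr^2·q = 4877.
MᵀM·[m, c]ᵀ = Mᵀq becomes [[5, 63]; [63, 2499]]·[m, c]ᵀ = [117, 4877]ᵀ.
Eliminating c: 2499·(row 1) − 63·(row 2) gives 8526·m = 2499·117 − 63·4877 = -14868, so m = -354/203.
Then c = (4877 − 63·(-354/203))/2499 = 8507/4263.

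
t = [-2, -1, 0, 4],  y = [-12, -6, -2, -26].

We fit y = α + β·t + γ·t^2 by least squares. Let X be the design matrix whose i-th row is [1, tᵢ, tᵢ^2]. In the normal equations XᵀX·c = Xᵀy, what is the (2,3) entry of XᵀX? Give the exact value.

Row 2 ↔ basis t, column 3 ↔ basis t^2, so (XᵀX)_{2,3} = Σᵢ (t)·(t^2) = (-2)·(4) + (-1)·(1) + (0)·(0) + (4)·(16) = 55.

55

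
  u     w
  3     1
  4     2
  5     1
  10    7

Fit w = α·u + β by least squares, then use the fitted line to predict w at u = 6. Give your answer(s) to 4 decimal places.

Compute the Gram sums: Σu·u = 150, Σu = 22, Σ1 = 4.
For Mᵀw: Σu·w = 86, Σw = 11.
Normal equations: [[150, 22]; [22, 4]]·[α, β]ᵀ = [86, 11]ᵀ.
Eliminating β: 4·(row 1) − 22·(row 2) gives 116·α = 4·86 − 22·11 = 102, so α = 51/58.
Then β = (11 − 22·(51/58))/4 = -121/58.
At u = 6: ŵ = (51/58)·(6) + (-121/58)·(1) = 185/58.

ŵ = 3.1897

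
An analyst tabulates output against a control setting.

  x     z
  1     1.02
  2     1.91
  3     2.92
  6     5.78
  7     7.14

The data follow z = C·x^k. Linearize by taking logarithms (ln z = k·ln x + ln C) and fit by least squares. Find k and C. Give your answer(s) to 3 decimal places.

k = 0.995, C = 0.991

Linearized form: ln z = k·ln x + ln C. From the 5 transformed points,
AᵀA = [[8.6844, 5.5294]; [5.5294, 5]], rhs = [8.5944, 5.4586]ᵀ  (here Σln x = 5.5294, Σ(ln x)² = 8.6844, Σln z = 5.4586, Σln x·ln z = 8.5944).
Solving (det = 12.8473): k = 0.99545, ln C = -0.00914, so C = exp(-0.00914) = 0.99091.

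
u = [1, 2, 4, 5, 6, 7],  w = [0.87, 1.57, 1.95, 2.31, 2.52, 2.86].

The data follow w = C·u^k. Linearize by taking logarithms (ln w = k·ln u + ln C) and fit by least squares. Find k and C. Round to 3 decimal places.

k = 0.570, C = 0.930

With ln wᵢ as the transformed response and ln uᵢ as the regressor:
Over the data: Σln u = 7.4265, Σ(ln u)² = 11.9895, Σln w = 3.7920, Σln u·ln w = 6.2868.
Normal system: [[11.9895, 7.4265]; [7.4265, 6]]·[k, ln C]ᵀ = [6.2868, 3.7920]ᵀ.
Solving (det = 16.7835): k = 0.56959, ln C = -0.07302, so C = exp(-0.07302) = 0.92959.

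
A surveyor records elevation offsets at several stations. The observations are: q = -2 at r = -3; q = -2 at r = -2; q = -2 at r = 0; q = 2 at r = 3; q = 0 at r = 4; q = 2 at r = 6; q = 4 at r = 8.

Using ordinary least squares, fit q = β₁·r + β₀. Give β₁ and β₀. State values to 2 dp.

Forming AᵀA = [[138, 16]; [16, 7]] and Aᵀq = [60, 2]ᵀ gives AᵀA·[β₁, β₀]ᵀ = Aᵀq.
Eliminating β₀: 7·(row 1) − 16·(row 2) gives 710·β₁ = 7·60 − 16·2 = 388, so β₁ = 194/355.
Then β₀ = (2 − 16·(194/355))/7 = -342/355.

β₁ = 0.55, β₀ = -0.96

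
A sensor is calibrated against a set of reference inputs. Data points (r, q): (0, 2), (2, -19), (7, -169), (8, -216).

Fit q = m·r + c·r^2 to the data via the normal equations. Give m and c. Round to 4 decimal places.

With design matrix A, AᵀA = [[117, 863]; [863, 6513]] and Aᵀq = [-2949, -22181]ᵀ.
Eliminating c: 6513·(row 1) − 863·(row 2) gives 17252·m = 6513·(-2949) − 863·(-22181) = -64634, so m = -32317/8626.
Then c = ((-22181) − 863·(-32317/8626))/6513 = -25095/8626.

m = -3.7465, c = -2.9092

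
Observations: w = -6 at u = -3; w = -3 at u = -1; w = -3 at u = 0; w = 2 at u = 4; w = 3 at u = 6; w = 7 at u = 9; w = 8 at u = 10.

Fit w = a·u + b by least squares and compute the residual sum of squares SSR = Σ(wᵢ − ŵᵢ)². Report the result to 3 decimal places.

SSR = 1.327

The normal equations are: 243·a + 25·b = 190;  25·a + 7·b = 8.
Δ = 243·7 − 25² = 1076.
a = (190·7 − 25·8)/1076 = 565/538; b = (243·8 − 25·190)/1076 = -1403/538.
Residuals: -65/269, 177/269, -211/538, 219/538, -373/538, 42/269, 57/538; SSR = 357/269.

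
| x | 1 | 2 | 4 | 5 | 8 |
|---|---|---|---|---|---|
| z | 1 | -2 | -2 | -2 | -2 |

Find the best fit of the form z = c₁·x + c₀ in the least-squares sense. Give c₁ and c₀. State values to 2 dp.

c₁ = -0.30, c₀ = -0.20

Entries of AᵀA: Σx·x = 110, Σx = 20, Σ1 = 5.
Right-hand side: Σx·z = -37, Σz = -7.
So AᵀA·[c₁, c₀]ᵀ = Aᵀz: [[110, 20]; [20, 5]]·[c₁, c₀]ᵀ = [-37, -7]ᵀ.
det = 110·5 − 20² = 150.
c₁ = ((-37)·5 − 20·(-7))/150 = -3/10; c₀ = (110·(-7) − 20·(-37))/150 = -1/5.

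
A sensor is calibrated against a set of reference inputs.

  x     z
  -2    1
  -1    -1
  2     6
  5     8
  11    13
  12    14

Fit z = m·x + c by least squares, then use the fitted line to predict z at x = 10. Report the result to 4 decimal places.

ẑ = 12.3333

Sums needed: Σx·x = 299, Σx = 27, Σ1 = 6.
Right-hand side: Σx·z = 362, Σz = 41.
MᵀM·[m, c]ᵀ = Mᵀz becomes [[299, 27]; [27, 6]]·[m, c]ᵀ = [362, 41]ᵀ.
Δ = 299·6 − 27² = 1065.
m = (362·6 − 27·41)/1065 = 1; c = (299·41 − 27·362)/1065 = 7/3.
At x = 10: ẑ = (1)·(10) + (7/3)·(1) = 37/3.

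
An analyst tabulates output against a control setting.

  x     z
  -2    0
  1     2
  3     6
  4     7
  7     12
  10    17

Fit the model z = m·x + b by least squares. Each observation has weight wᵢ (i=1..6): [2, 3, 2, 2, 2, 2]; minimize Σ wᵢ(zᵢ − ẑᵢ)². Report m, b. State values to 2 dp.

Entries of MᵀWM: Σwᵢ·x·x = 359, Σwᵢ·x = 47, Σwᵢ·1 = 13.
For MᵀWz: Σwᵢ·x·z = 606, Σwᵢ·z = 90.
So MᵀWM·[m, b]ᵀ = MᵀWz: [[359, 47]; [47, 13]]·[m, b]ᵀ = [606, 90]ᵀ.
Δ = 359·13 − 47² = 2458.
m = (606·13 − 47·90)/2458 = 1824/1229; b = (359·90 − 47·606)/2458 = 1914/1229.

m = 1.48, b = 1.56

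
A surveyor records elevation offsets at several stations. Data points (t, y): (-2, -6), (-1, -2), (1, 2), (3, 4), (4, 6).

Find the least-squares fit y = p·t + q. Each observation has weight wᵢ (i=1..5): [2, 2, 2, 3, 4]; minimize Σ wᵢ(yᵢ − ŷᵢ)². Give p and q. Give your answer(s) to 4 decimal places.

With design matrix A, AᵀWA = [[103, 21]; [21, 13]] and AᵀWy = [164, 24]ᵀ.
Determinant 103·13 − 21² = 898.
p = (164·13 − 21·24)/898 = 814/449; q = (103·24 − 21·164)/898 = -486/449.

p = 1.8129, q = -1.0824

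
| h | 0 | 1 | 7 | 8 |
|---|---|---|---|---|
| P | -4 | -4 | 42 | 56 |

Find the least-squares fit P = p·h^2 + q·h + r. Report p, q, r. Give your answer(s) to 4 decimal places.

With design matrix X, XᵀX = [[6498, 856, 114]; [856, 114, 16]; [114, 16, 4]] and XᵀP = [5638, 738, 90]ᵀ.
Inverting the 3×3 Gram matrix, [p, q, r]ᵀ = [1, -11/25, -106/25]ᵀ.

p = 1.0000, q = -0.4400, r = -4.2400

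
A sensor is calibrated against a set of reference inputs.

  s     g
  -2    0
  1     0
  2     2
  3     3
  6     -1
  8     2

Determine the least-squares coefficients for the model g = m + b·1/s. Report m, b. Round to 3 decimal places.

Compute the Gram sums: Σ1 = 6, Σ1/s = 13/8, Σ1/s·1/s = 953/576.
Moment sums: Σg = 6, Σ1/s·g = 25/12.
XᵀX·[m, b]ᵀ = Xᵀg becomes [[6, 13/8]; [13/8, 953/576]]·[m, b]ᵀ = [6, 25/12]ᵀ.
det = 6·(953/576) − (13/8)² = 1399/192.
m = (6·(953/576) − (13/8)·(25/12))/(1399/192) = 1256/1399; b = (6·(25/12) − (13/8)·6)/(1399/192) = 528/1399.

m = 0.898, b = 0.377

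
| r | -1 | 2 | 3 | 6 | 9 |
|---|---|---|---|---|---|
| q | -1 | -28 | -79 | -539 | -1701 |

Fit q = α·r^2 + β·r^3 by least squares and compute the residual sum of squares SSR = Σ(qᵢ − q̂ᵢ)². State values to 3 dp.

Compute the Gram sums: Σr^2·r^2 = 7955, Σr^2·r^3 = 67099, Σr^3·r^3 = 578891.
And Σr^2·q = -158009, Σr^3·q = -1358809.
So XᵀX·[α, β]ᵀ = Xᵀq: [[7955, 67099]; [67099, 578891]]·[α, β]ᵀ = [-158009, -1358809]ᵀ.
det = 7955·578891 − 67099² = 102802104.
α = ((-158009)·578891 − 67099·(-1358809))/102802104 = -4100874/1427807; β = (7955·(-1358809) − 67099·(-158009))/102802104 = -2876107/1427807.
Residuals: -203040/1427807, -566244/1427807, 1766002/1427807, -717397/1427807, 153090/1427807; SSR = 2814607/1427807.

SSR = 1.971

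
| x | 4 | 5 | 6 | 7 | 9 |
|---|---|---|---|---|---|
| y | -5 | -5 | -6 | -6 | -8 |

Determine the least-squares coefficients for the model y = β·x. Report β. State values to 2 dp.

Sums needed: Σx·x = 207.
Right-hand side: Σx·y = -195.
So AᵀA·[β]ᵀ = Aᵀy: [[207]]·[β]ᵀ = [-195]ᵀ.
β = (-195)/207 = -0.942029.

β = -0.94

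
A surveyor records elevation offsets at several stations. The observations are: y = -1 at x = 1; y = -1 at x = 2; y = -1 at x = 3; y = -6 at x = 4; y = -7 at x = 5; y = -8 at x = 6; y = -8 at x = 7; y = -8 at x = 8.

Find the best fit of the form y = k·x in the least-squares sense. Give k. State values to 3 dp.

With design matrix A, AᵀA = [[204]] and Aᵀy = [-233]ᵀ.
Hence k = -233 / 204 ≈ -1.14216.

k = -1.142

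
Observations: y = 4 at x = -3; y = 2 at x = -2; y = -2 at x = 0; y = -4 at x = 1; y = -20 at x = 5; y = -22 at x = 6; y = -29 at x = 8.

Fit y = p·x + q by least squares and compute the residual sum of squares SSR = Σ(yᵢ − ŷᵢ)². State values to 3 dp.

SSR = 14.237

With design matrix A, AᵀA = [[139, 15]; [15, 7]] and Aᵀy = [-484, -71]ᵀ.
Δ = 139·7 − 15² = 748.
p = ((-484)·7 − 15·(-71))/748 = -2323/748; q = (139·(-71) − 15·(-484))/748 = -2609/748.
Residuals: -342/187, -541/748, 1113/748, 485/187, -184/187, 91/748, -499/748; SSR = 10649/748.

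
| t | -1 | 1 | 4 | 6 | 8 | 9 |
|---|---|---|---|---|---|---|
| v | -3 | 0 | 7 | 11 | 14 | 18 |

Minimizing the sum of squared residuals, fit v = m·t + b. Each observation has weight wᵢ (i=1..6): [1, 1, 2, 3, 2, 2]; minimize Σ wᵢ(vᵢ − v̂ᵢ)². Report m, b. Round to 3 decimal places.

m = 2.062, b = -1.427

Forming MᵀWM = [[432, 60]; [60, 11]] and MᵀWv = [805, 108]ᵀ gives MᵀWM·[m, b]ᵀ = MᵀWv.
det = 432·11 − 60² = 1152.
m = (805·11 − 60·108)/1152 = 2375/1152; b = (432·108 − 60·805)/1152 = -137/96.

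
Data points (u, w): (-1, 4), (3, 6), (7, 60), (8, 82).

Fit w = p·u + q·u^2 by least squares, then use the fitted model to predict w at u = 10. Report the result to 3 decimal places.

ŵ = 134.942

Setting ∂/∂p … = 0 gives: 123·p + 881·q = 1090;  881·p + 6579·q = 8246.
Determinant 123·6579 − 881² = 33056.
p = (1090·6579 − 881·8246)/33056 = -5851/2066; q = (123·8246 − 881·1090)/33056 = 3373/2066.
At u = 10: ŵ = (-5851/2066)·(10) + (3373/2066)·(100) = 139395/1033.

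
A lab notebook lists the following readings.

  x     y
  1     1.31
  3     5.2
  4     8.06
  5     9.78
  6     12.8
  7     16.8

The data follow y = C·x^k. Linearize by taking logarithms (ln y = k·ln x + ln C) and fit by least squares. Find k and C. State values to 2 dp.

Let Y = ln y. Fitting Y = k·ln x + ln C by least squares:
Σln x = 7.8320, Σ(ln x)² = 12.7160, Σln y = 11.6568, Σln x·ln y = 18.4325.
Equations: 12.7160·k + 7.8320·ln C = 18.4325;  7.8320·k + 6·ln C = 11.6568.
Slope k = (n·Σln x·ln y − Σln x·Σln y)/(n·Σ(ln x)² − (Σln x)²) = (6·18.4325 − 7.8320·11.6568)/14.9557 = 1.29043; ln C = (Σln y − k·Σln x)/n = 0.25835, so C = exp(0.25835) = 1.29480.

k = 1.29, C = 1.29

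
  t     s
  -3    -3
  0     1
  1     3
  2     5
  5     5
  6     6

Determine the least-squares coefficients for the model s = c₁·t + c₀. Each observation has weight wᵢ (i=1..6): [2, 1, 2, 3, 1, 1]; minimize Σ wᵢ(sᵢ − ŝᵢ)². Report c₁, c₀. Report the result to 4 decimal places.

c₁ = 1.0499, c₀ = 1.3351

XᵀWX·[c₁, c₀]ᵀ = XᵀWs reads: 93·c₁ + 13·c₀ = 115;  13·c₁ + 10·c₀ = 27.
Δ = 93·10 − 13² = 761.
c₁ = (115·10 − 13·27)/761 = 799/761; c₀ = (93·27 − 13·115)/761 = 1016/761.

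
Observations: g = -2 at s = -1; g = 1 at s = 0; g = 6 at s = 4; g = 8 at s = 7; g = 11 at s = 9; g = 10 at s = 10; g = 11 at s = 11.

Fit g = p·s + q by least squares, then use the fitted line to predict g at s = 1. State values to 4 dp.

Sums needed: Σs·s = 368, Σs = 40, Σ1 = 7.
And Σs·g = 402, Σg = 45.
So AᵀA·[p, q]ᵀ = Aᵀg: [[368, 40]; [40, 7]]·[p, q]ᵀ = [402, 45]ᵀ.
Eliminating q: 7·(row 1) − 40·(row 2) gives 976·p = 7·402 − 40·45 = 1014, so p = 507/488.
Then q = (45 − 40·(507/488))/7 = 30/61.
At s = 1: ĝ = (507/488)·(1) + (30/61)·(1) = 747/488.

ĝ = 1.5307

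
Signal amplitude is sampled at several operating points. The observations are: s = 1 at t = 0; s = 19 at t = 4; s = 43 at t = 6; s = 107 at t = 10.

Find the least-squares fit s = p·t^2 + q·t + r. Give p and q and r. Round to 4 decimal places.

From the data, Σt^2·t^2 = 11552, Σt^2·t = 1280, Σt^2 = 152, Σt·t = 152, Σt = 20, Σ1 = 4.
Right-hand side: Σt^2·s = 12552, Σt·s = 1404, Σs = 170.
So MᵀM·[p, q, r]ᵀ = Mᵀs: [[11552, 1280, 152]; [1280, 152, 20]; [152, 20, 4]]·[p, q, r]ᵀ = [12552, 1404, 170]ᵀ.
Inverting the 3×3 Gram matrix, [p, q, r]ᵀ = [23/24, 167/156, 19/26]ᵀ.

p = 0.9583, q = 1.0705, r = 0.7308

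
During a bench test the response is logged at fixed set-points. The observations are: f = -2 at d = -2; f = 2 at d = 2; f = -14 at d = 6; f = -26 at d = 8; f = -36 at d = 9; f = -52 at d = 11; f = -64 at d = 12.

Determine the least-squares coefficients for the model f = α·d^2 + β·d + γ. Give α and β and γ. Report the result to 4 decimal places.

Compute the Gram sums: Σd^2·d^2 = 47362, Σd^2·d = 4516, Σd^2 = 454, Σd·d = 454, Σd = 46, Σ1 = 7.
Moment sums: Σd^2·f = -20592, Σd·f = -1948, Σf = -192.
Inverting the 3×3 Gram matrix, [α, β, γ]ᵀ = [-35600/71841, 103934/215523, 332260/215523]ᵀ.

α = -0.4955, β = 0.4822, γ = 1.5416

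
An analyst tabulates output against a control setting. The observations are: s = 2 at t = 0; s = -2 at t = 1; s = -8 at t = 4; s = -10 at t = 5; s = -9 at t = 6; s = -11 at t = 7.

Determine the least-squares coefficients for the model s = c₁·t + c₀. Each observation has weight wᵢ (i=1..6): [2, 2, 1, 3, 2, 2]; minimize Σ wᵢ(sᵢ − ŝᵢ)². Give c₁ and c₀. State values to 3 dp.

c₁ = -1.806, c₀ = 0.572

Entries of AᵀWA: Σwᵢ·t·t = 263, Σwᵢ·t = 47, Σwᵢ·1 = 12.
Right-hand side: Σwᵢ·t·s = -448, Σwᵢ·s = -78.
AᵀWA·[c₁, c₀]ᵀ = AᵀWs becomes [[263, 47]; [47, 12]]·[c₁, c₀]ᵀ = [-448, -78]ᵀ.
Eliminating c₀: 12·(row 1) − 47·(row 2) gives 947·c₁ = 12·(-448) − 47·(-78) = -1710, so c₁ = -1710/947.
Then c₀ = ((-78) − 47·(-1710/947))/12 = 542/947.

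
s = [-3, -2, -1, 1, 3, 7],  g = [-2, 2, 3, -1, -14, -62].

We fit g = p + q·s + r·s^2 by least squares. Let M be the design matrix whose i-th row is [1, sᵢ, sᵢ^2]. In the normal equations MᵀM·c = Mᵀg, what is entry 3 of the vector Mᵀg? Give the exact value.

-3172

Entry 3 ↔ basis s^2, so (Mᵀg)_{3} = Σᵢ (s^2)·gᵢ = (9)·(-2) + (4)·(2) + (1)·(3) + (1)·(-1) + (9)·(-14) + (49)·(-62) = -3172.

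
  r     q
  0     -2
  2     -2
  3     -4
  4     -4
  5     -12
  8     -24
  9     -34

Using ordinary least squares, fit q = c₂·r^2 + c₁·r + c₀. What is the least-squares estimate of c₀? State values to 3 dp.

Setting ∂/∂c₂ … = 0 gives: 11635·c₂ + 1465·c₁ + 199·c₀ = -4698;  1465·c₂ + 199·c₁ + 31·c₀ = -590;  199·c₂ + 31·c₁ + 7·c₀ = -82.
Solving the 3×3 system (Gaussian elimination) gives c₂ = -2654/5481, c₁ = 14864/16443, c₀ = -32096/16443.

c₀ = -1.952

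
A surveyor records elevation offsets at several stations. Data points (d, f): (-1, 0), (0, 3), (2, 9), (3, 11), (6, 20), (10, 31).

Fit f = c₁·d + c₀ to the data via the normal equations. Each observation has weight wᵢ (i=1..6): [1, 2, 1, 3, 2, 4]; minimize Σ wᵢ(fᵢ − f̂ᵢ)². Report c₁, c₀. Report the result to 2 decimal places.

c₁ = 2.81, c₀ = 2.89

The normal equations are: 504·c₁ + 62·c₀ = 1597;  62·c₁ + 13·c₀ = 212.
Eliminating c₀: 13·(row 1) − 62·(row 2) gives 2708·c₁ = 13·1597 − 62·212 = 7617, so c₁ = 7617/2708.
Then c₀ = (212 − 62·(7617/2708))/13 = 3917/1354.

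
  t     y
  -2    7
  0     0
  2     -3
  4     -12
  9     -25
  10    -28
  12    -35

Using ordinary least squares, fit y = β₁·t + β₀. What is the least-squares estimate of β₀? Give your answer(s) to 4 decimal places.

β₀ = 1.0271

Normal-equation sums: Σt·t = 349, Σt = 35, Σ1 = 7.
Moment sums: Σt·y = -993, Σy = -96.
Normal equations: [[349, 35]; [35, 7]]·[β₁, β₀]ᵀ = [-993, -96]ᵀ.
Δ = 349·7 − 35² = 1218.
β₁ = ((-993)·7 − 35·(-96))/1218 = -171/58; β₀ = (349·(-96) − 35·(-993))/1218 = 417/406.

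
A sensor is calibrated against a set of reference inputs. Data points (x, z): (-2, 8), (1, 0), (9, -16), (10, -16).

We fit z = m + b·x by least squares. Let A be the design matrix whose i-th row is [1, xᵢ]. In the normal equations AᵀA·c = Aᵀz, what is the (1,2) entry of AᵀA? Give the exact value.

Row 1 ↔ basis 1, column 2 ↔ basis x, so (AᵀA)_{1,2} = Σᵢ x = (1)·(-2) + (1)·(1) + (1)·(9) + (1)·(10) = 18.

18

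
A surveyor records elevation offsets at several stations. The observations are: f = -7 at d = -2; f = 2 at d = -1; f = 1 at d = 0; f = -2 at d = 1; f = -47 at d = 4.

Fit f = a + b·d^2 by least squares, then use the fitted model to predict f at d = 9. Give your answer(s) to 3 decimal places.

MᵀM·[a, b]ᵀ = Mᵀf reads: 5·a + 22·b = -53;  22·a + 274·b = -780.
Determinant 5·274 − 22² = 886.
a = ((-53)·274 − 22·(-780))/886 = 1319/443; b = (5·(-780) − 22·(-53))/886 = -1367/443.
At d = 9: f̂ = (1319/443)·(1) + (-1367/443)·(81) = -109408/443.

f̂ = -246.971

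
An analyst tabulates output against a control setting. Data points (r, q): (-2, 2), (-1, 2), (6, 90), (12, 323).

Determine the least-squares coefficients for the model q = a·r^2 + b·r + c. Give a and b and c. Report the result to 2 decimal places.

The normal equations are: 22049·a + 1935·b + 185·c = 49762;  1935·a + 185·b + 15·c = 4410;  185·a + 15·b + 4·c = 417.
(Σr^2·r^2 = 22049, Σr^2·r = 1935, Σr^2 = 185, Σr·r = 185, Σr = 15, Σ1 = 4, Σr^2·q = 49762, Σr·q = 4410, Σq = 417.)
Row-reducing yields a = 11167/5614, b = 16449/5614, c = 3551/2807.

a = 1.99, b = 2.93, c = 1.27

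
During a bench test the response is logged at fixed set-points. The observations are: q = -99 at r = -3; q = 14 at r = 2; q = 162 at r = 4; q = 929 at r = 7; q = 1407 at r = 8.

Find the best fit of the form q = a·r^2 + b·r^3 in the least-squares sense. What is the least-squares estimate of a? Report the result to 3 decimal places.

Setting ∂/∂a … = 0 gives: 6850·a + 50388·b = 137326;  50388·a + 384682·b = 1052184.
(Σr^2·r^2 = 6850, Σr^2·r^3 = 50388, Σr^3·r^3 = 384682, Σr^2·q = 137326, Σr^3·q = 1052184.)
Eliminating b: 384682·(row 1) − 50388·(row 2) gives 96121156·a = 384682·137326 − 50388·1052184 = -190607060, so a = -47651765/24030289.
Then b = (1052184 − 50388·(-47651765/24030289))/384682 = 71969478/24030289.

a = -1.983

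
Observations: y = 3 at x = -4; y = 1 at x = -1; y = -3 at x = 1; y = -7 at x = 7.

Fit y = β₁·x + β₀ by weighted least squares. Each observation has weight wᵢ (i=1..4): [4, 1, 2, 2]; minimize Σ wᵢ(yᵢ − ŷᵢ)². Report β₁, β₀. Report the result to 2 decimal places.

Sums needed: Σwᵢ·x·x = 165, Σwᵢ·x = -1, Σwᵢ·1 = 9.
For MᵀWy: Σwᵢ·x·y = -153, Σwᵢ·y = -7.
det = 165·9 − (-1)² = 1484.
β₁ = ((-153)·9 − (-1)·(-7))/1484 = -346/371; β₀ = (165·(-7) − (-1)·(-153))/1484 = -327/371.

β₁ = -0.93, β₀ = -0.88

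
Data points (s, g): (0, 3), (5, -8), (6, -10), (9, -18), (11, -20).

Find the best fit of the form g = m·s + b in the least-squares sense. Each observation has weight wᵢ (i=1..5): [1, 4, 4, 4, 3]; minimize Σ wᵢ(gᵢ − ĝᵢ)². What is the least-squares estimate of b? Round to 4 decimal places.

Setting ∂/∂m … = 0 gives: 931·m + 113·b = -1708;  113·m + 16·b = -201.
(Σwᵢ·s·s = 931, Σwᵢ·s = 113, Σwᵢ·1 = 16, Σwᵢ·s·g = -1708, Σwᵢ·g = -201.)
Eliminating b: 16·(row 1) − 113·(row 2) gives 2127·m = 16·(-1708) − 113·(-201) = -4615, so m = -4615/2127.
Then b = ((-201) − 113·(-4615/2127))/16 = 5873/2127.

b = 2.7612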